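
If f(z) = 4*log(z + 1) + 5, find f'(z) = 4/(z + 1)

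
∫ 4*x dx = 2*x^2 + C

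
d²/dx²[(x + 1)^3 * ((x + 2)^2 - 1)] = 20*x^3 + 84*x^2 + 108*x + 44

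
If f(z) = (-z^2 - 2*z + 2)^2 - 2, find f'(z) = 4*z^3 + 12*z^2 - 8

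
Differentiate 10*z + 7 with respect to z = 10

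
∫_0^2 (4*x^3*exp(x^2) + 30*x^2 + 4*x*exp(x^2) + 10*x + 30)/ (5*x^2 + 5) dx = log(5) + 58/5 + 2*exp(4)/5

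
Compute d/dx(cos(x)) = -sin(x)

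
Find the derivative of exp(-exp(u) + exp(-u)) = (-exp(2*u) - 1)*exp(-u - exp(u) + exp(-u))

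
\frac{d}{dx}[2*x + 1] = 2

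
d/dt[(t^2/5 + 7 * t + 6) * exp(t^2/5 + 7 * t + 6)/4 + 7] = t^3*exp(t^2/5 + 7*t + 6)/50 + 21*t^2*exp(t^2/5 + 7*t + 6)/20 + 259*t*exp(t^2/5 + 7*t + 6)/20 + 49*exp(t^2/5 + 7*t + 6)/4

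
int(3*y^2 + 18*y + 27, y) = y^3 + 9*y^2 + 27*y + C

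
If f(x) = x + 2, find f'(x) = 1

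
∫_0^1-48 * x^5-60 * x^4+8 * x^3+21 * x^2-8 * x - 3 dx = -18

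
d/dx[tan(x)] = cos(x)^(-2)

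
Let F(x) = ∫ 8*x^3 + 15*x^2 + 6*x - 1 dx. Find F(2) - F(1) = 73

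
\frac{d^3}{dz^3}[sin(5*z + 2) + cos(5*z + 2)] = -125*sqrt(2)*cos(5*z + pi/4 + 2)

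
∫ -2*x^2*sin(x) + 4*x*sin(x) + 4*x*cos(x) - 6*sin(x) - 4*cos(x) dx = (2*(x - 1)^2 + 4)*cos(x) + C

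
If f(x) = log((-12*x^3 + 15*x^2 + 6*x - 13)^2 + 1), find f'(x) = (864*x^5 - 1800*x^4 + 324*x^3 + 1476*x^2 - 708*x - 156)/(144*x^6 - 360*x^5 + 81*x^4 + 492*x^3 - 354*x^2 - 156*x + 170)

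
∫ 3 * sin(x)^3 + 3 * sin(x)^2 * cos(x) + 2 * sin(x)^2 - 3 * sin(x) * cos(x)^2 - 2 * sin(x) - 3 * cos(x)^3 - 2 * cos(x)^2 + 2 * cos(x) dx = -sin(2*x) + sqrt(2)*sin(x + pi/4)/2 + sqrt(2)*cos(3*x + pi/4)/2 + C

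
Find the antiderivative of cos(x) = sin(x) + C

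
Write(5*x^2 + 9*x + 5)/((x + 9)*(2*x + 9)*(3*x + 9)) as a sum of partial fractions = -263/(81*(2*x + 9)) + 329/(162*(x + 9)) + 23/(54*(x + 3))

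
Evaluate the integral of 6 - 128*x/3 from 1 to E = -20*exp(2) + (6 - 4*E)*(E/3 + 3) - 8/3 + 16*E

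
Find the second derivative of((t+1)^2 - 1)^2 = 12*t^2 + 24*t + 8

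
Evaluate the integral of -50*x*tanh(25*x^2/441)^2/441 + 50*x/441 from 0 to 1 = tanh(25/441)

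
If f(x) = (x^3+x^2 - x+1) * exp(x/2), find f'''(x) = x^3*exp(x/2)/8 + 19*x^2*exp(x/2)/8 + 83*x*exp(x/2)/8 + 67*exp(x/2)/8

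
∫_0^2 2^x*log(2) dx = 3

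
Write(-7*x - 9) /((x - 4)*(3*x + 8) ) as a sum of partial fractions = -29/(20*(3*x + 8)) - 37/(20*(x - 4))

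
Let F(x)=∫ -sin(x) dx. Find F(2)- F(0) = -1 + cos(2)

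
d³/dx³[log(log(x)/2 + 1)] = (2*log(x)^2 + 11*log(x) + 16)/(x^3*log(x)^3 + 6*x^3*log(x)^2 + 12*x^3*log(x) + 8*x^3)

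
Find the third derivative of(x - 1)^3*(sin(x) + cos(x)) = x^3*sin(x) - x^3*cos(x) - 12*x^2*sin(x) - 6*x^2*cos(x) + 3*x*sin(x) + 33*x*cos(x) + 14*sin(x) - 20*cos(x)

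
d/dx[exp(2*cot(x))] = -2*exp(2/tan(x))/sin(x)^2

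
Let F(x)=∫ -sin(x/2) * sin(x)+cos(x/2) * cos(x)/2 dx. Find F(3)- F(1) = sin(3/2)*cos(3) - sin(1/2)*cos(1)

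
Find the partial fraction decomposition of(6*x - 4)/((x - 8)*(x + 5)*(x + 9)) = -29/(34*(x + 9)) + 17/(26*(x + 5)) + 44/(221*(x - 8))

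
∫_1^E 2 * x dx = -1 + exp(2)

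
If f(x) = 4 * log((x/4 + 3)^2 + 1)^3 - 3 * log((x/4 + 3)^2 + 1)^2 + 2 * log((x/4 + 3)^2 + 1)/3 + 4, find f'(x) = (72*x*log(x^2/16 + 3*x/2 + 10)^2 - 36*x*log(x^2/16 + 3*x/2 + 10) + 4*x + 864*log(x^2/16 + 3*x/2 + 10)^2 - 432*log(x^2/16 + 3*x/2 + 10) + 48)/(3*x^2 + 72*x + 480)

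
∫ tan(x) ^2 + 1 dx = tan(x) + C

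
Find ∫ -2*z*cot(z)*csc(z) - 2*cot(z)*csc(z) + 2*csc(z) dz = (2*z + 2)*csc(z) + C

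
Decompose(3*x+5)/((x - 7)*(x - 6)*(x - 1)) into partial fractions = 4/(15*(x - 1)) - 23/(5*(x - 6)) + 13/(3*(x - 7))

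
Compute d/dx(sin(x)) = cos(x)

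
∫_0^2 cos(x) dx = sin(2)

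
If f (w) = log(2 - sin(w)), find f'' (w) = (2*sin(w) - 1)/(sin(w) - 2)^2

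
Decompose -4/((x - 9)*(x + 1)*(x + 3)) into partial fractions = -1/(6*(x + 3)) + 1/(5*(x + 1)) - 1/(30*(x - 9))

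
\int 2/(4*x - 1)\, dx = log(1 - 4*x)/2 + C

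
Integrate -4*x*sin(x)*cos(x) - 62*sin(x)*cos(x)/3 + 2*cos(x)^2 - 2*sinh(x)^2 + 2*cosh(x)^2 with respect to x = (2*x + 31/3)*(cos(x)^2 + 1) + C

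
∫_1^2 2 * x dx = 3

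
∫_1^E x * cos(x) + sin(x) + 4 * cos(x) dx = -5*sin(1) + (E + 4)*sin(E)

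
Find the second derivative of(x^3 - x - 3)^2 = 30*x^4 - 24*x^2 - 36*x + 2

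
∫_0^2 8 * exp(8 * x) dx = -1 + exp(16)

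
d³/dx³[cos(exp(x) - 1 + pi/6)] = exp(3*x)*sin(exp(x) - 1 + pi/6) - 3*exp(2*x)*cos(exp(x) - 1 + pi/6) - exp(x)*sin(exp(x) - 1 + pi/6)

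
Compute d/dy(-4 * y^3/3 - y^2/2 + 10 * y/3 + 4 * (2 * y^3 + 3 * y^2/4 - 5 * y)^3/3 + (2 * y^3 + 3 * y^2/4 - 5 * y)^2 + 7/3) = 96*y^8 + 96*y^7 - 1057*y^6/2 - 2661*y^5/8 + 3835*y^4/4 + 889*y^3/4 - 1053*y^2/2 + 49*y + 10/3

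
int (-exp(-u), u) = exp(-u) + C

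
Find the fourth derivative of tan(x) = 24*tan(x)^5 + 40*tan(x)^3 + 16*tan(x)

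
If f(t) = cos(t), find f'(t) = -sin(t)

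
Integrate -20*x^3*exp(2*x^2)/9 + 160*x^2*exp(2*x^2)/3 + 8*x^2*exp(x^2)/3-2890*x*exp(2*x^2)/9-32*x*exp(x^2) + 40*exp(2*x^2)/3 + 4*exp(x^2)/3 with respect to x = (x - 12)*(-5*(x - 12)*exp(x^2) + 12)*exp(x^2)/9 + C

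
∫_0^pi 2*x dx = pi^2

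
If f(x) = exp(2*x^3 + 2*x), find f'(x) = 6*x^2*exp(2*x^3 + 2*x) + 2*exp(2*x^3 + 2*x)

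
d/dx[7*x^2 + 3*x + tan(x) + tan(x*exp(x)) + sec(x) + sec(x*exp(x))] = x*exp(x)*sin(x*exp(x))/cos(x*exp(x))^2 + x*exp(x)/cos(x*exp(x))^2 + 14*x + exp(x)*sin(x*exp(x))/cos(x*exp(x))^2 + exp(x)/cos(x*exp(x))^2 + sin(x)/cos(x)^2 + 3 + cos(x)^(-2)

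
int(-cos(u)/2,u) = -sin(u)/2 + C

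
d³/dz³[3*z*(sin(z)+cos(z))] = 3*z*sin(z) - 3*z*cos(z) - 9*sin(z) - 9*cos(z)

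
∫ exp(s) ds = exp(s) + C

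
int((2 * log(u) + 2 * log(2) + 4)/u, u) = (log(2*u) + 2)^2 + C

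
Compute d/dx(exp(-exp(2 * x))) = -2*exp(2*x - exp(2*x))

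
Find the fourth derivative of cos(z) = cos(z)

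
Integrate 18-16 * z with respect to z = -8*z^2 + 18*z + C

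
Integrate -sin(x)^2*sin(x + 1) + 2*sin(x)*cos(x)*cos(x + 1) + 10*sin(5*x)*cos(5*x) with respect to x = sin(x)^2*cos(x + 1) + sin(5*x)^2 + C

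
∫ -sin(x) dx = cos(x) + C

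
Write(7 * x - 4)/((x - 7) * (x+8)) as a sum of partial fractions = 4/(x + 8) + 3/(x - 7)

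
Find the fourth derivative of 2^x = 2^x*log(2)^4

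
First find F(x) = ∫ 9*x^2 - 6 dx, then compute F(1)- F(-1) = -6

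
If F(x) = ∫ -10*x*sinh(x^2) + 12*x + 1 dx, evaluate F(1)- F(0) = 12 - 5*cosh(1)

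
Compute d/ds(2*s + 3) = 2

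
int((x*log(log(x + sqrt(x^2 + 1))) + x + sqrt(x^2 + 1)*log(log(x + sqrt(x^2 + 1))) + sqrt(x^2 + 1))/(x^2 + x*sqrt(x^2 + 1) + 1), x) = log(x + sqrt(x^2 + 1))*log(log(x + sqrt(x^2 + 1))) + C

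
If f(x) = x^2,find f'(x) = 2*x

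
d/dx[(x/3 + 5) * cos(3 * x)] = -x*sin(3*x) - 15*sin(3*x) + cos(3*x)/3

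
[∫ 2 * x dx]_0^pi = pi^2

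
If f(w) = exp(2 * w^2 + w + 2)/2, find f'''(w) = 32*w^3*exp(2*w^2 + w + 2) + 24*w^2*exp(2*w^2 + w + 2) + 30*w*exp(2*w^2 + w + 2) + 13*exp(2*w^2 + w + 2)/2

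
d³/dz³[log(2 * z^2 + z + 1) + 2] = (32*z^3 + 24*z^2 - 36*z - 10)/(8*z^6 + 12*z^5 + 18*z^4 + 13*z^3 + 9*z^2 + 3*z + 1)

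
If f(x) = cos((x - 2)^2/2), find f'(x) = (2 - x)*sin(x^2/2 - 2*x + 2)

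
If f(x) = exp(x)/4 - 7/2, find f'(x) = exp(x)/4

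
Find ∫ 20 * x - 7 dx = 10*x^2 - 7*x + C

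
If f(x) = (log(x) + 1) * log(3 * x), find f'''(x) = (4*log(x) - 4 + 2*log(3))/x^3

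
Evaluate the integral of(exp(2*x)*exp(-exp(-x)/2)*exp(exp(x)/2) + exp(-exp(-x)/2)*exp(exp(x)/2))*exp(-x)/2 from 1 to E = -exp(-exp(-1)/2 + E/2) + exp(-exp(-E)/2 + exp(E)/2)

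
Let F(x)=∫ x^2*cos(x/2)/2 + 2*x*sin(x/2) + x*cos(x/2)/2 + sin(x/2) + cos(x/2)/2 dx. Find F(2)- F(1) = -3*sin(1/2) + 7*sin(1)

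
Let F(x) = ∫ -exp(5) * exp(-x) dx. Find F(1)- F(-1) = -exp(6) + exp(4)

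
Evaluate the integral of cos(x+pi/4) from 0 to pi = -sqrt(2)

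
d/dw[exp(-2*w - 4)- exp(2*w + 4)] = (-2*exp(4*w + 8) - 2)*exp(-2*w - 4)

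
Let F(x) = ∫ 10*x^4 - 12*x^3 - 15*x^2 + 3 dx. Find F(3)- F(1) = 120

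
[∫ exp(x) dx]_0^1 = -1 + E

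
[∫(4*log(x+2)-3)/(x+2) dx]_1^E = -3*log(2 + E) - 2*log(3)^2 + 3*log(3) + 2*log(2 + E)^2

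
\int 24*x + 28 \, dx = 12*x^2 + 28*x + C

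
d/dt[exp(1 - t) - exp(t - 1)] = (-exp(2*t - 2) - 1)*exp(1 - t)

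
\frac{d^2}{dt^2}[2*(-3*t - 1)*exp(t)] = -6*t*exp(t) - 14*exp(t)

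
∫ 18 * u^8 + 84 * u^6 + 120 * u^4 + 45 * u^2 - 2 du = 2*u^9 + 12*u^7 + 24*u^5 + 15*u^3 - 2*u + C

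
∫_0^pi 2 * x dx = pi^2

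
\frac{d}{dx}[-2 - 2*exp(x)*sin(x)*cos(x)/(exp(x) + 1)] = -(2*exp(x)*cos(2*x) + sin(2*x) + 2*cos(2*x))*exp(x)/(exp(2*x) + 2*exp(x) + 1)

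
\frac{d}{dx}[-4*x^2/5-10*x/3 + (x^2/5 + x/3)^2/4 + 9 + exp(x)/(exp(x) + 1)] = (18*x^3*exp(2*x) + 36*x^3*exp(x) + 18*x^3 + 45*x^2*exp(2*x) + 90*x^2*exp(x) + 45*x^2 - 695*x*exp(2*x) - 1390*x*exp(x) - 695*x - 1500*exp(2*x) - 2550*exp(x) - 1500)/(450*exp(2*x) + 900*exp(x) + 450)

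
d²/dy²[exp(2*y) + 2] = 4*exp(2*y)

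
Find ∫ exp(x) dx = exp(x) + C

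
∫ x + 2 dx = x^2/2 + 2*x + C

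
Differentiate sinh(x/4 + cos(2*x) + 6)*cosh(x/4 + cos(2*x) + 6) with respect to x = -(2*sin(2*x) - 1/4)*cosh(x/2 + 2*cos(2*x) + 12)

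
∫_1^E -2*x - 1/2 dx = (1 + E/2)*(3 - 2*E) - 3/2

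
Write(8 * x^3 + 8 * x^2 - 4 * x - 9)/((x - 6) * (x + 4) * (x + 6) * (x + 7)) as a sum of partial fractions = 2333/(39*(x + 7)) - 475/(8*(x + 6)) + 377/(60*(x + 4)) + 661/(520*(x - 6))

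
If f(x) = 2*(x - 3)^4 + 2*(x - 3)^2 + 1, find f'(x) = 8*x^3 - 72*x^2 + 220*x - 228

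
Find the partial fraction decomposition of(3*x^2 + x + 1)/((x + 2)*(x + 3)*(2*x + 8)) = 45/(4*(x + 4)) - 25/(2*(x + 3)) + 11/(4*(x + 2))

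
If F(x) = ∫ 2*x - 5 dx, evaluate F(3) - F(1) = -2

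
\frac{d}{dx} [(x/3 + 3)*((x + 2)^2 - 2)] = x^2 + 26*x/3 + 38/3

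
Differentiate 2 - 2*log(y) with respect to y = -2/y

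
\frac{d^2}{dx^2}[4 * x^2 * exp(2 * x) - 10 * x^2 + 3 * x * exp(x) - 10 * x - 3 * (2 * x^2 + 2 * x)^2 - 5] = 16*x^2*exp(2*x) - 144*x^2 + 32*x*exp(2*x) + 3*x*exp(x) - 144*x + 8*exp(2*x) + 6*exp(x) - 44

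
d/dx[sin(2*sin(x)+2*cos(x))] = 2*sqrt(2)*(1 - 2*sin(sqrt(2)*sin(x + pi/4))^2)*cos(x + pi/4)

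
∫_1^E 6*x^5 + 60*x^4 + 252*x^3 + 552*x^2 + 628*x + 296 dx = -991 - (2 + E)^2 + (1 + (2 + E)^2)^3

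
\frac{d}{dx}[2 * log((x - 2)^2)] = 4/(x - 2)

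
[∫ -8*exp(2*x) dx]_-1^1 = -4*exp(2) + 4*exp(-2)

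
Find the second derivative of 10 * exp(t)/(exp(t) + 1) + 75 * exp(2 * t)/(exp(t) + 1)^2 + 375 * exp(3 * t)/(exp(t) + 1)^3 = (-1285*exp(4*t) + 3515*exp(3*t) + 310*exp(2*t) + 10*exp(t))/(exp(5*t) + 5*exp(4*t) + 10*exp(3*t) + 10*exp(2*t) + 5*exp(t) + 1)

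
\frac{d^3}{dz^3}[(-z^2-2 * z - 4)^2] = 24*z + 24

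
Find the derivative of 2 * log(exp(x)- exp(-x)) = (2*exp(2*x) + 2)/(exp(2*x) - 1)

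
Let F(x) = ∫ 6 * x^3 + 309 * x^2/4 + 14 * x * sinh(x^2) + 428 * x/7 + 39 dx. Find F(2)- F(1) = -7*cosh(1) + 7*cosh(4) + 9337/28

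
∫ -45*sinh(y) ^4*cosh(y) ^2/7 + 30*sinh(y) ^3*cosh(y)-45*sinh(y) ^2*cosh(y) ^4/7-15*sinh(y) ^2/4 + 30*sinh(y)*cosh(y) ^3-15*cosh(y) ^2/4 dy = -15*sinh(y)^3*cosh(y)^3/7 - 15*sinh(2*y)/8 + 15*cosh(4*y)/8 + C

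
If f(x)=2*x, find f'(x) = 2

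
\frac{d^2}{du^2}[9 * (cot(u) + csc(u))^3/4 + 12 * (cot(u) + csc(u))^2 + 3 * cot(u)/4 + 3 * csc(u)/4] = -27/tan(u) + 27/tan(u)^5 + 6/sin(u) - 24*cos(u)/sin(u)^2 - 96/sin(u)^2 + 15*cos(u)/sin(u)^3 - 93/sin(u)^3 + 144*cos(u)/sin(u)^4 + 144/sin(u)^4 + 81*cos(u)/sin(u)^5 + 108/sin(u)^5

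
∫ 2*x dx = x^2 + C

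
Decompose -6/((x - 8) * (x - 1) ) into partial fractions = 6/(7*(x - 1)) - 6/(7*(x - 8))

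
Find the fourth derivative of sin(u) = sin(u)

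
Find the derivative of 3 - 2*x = -2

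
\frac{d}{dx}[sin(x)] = cos(x)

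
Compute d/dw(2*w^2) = 4*w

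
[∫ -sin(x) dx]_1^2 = -cos(1) + cos(2)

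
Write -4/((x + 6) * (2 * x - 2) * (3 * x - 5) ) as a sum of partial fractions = -9/(23*(3*x - 5)) - 2/(161*(x + 6)) + 1/(7*(x - 1))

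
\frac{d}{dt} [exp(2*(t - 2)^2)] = 4*t*exp(2*t^2 - 8*t + 8) - 8*exp(2*t^2 - 8*t + 8)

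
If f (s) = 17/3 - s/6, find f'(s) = -1/6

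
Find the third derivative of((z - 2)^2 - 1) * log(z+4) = (2*z^2 + 28*z + 150)/(z^3 + 12*z^2 + 48*z + 64)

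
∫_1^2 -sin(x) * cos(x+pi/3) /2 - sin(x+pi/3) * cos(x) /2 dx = cos(pi/3 + 4)/4 - cos(pi/3 + 2)/4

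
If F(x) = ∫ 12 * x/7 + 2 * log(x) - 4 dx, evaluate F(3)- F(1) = -36/7 + 6*log(3)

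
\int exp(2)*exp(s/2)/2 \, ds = exp(s/2 + 2) + C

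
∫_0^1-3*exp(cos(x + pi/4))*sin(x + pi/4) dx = -3*exp(sqrt(2)/2) + 3*exp(cos(pi/4 + 1))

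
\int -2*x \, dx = -x^2 + C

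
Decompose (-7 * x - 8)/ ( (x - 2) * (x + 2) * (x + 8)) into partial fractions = 4/(5*(x + 8)) - 1/(4*(x + 2)) - 11/(20*(x - 2))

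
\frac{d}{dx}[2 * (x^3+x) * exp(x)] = 2*x^3*exp(x) + 6*x^2*exp(x) + 2*x*exp(x) + 2*exp(x)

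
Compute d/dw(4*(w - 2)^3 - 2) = 12*w^2 - 48*w + 48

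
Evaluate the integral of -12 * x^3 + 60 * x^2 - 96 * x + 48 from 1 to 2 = -1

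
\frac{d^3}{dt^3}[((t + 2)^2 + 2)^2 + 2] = 24*t + 48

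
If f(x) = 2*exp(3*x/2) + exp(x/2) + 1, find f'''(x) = 27*exp(3*x/2)/4 + exp(x/2)/8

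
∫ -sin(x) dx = cos(x) + C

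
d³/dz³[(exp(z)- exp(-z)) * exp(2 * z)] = 27*exp(3*z) - exp(z)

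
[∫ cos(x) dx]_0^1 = sin(1)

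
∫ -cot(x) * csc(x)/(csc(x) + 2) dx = log(csc(x) + 2) + C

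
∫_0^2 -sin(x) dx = -1 + cos(2)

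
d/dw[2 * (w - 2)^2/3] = 4*w/3 - 8/3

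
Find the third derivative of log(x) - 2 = 2/x^3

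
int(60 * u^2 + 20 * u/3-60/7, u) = 20*u^3 + 10*u^2/3 - 60*u/7 + C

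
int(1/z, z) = log(-2*z) + C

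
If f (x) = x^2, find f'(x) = 2*x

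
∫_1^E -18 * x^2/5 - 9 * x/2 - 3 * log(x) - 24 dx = -24*E - 6*exp(3)/5 - 9*exp(2)/4 + 489/20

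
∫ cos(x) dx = sin(x) + C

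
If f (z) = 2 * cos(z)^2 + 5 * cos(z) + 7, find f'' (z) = -5*cos(z) - 4*cos(2*z)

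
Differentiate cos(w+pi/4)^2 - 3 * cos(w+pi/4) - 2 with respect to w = 3*sin(w + pi/4) - cos(2*w)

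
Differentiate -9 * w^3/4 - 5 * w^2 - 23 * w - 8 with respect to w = -27*w^2/4 - 10*w - 23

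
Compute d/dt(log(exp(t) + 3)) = exp(t)/(exp(t) + 3)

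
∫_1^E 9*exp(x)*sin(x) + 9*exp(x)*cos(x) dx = -9*E*sin(1) + 9*exp(E)*sin(E)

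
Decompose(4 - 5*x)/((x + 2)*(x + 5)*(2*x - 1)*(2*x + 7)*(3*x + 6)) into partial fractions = -43/(162*(2*x + 7)) + 1/(550*(2*x - 1)) + 29/(891*(x + 5)) + 67/(675*(x + 2)) - 14/(135*(x + 2)^2)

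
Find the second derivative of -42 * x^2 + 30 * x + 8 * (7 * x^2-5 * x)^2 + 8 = 4704*x^2 - 3360*x + 316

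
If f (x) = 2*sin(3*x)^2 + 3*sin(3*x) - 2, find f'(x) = 6*sin(6*x) + 9*cos(3*x)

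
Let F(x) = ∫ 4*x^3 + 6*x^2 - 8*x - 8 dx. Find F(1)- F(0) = -9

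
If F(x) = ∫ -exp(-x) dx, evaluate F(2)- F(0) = -1 + exp(-2)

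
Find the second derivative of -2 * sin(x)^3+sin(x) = (18*sin(x)^2 - 13)*sin(x)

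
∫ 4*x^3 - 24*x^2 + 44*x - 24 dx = x^4 - 8*x^3 + 22*x^2 - 24*x + C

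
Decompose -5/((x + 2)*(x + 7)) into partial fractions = 1/(x + 7) - 1/(x + 2)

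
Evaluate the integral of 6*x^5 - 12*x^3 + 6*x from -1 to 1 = 0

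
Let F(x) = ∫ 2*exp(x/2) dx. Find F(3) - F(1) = -4*exp(1/2) + 4*exp(3/2)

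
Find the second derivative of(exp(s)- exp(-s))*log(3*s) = (s^2*exp(2*s)*log(s) + s^2*exp(2*s)*log(3) - s^2*log(s) - s^2*log(3) + 2*s*exp(2*s) + 2*s - exp(2*s) + 1)*exp(-s)/s^2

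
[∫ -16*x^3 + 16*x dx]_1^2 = -36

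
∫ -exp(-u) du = exp(-u) + C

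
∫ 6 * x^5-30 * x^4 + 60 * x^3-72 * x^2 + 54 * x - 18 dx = x^6 - 6*x^5 + 15*x^4 - 24*x^3 + 27*x^2 - 18*x + C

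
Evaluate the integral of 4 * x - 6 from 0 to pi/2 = -3*pi + pi^2/2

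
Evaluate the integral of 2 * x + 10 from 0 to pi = -25 + (pi + 5)^2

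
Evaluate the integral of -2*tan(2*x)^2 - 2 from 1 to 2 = tan(2) - tan(4)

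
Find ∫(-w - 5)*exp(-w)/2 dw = (w + 6)*exp(-w)/2 + C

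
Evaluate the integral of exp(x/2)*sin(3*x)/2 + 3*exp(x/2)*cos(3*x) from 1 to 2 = E*sin(6) - exp(1/2)*sin(3)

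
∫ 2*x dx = x^2 + C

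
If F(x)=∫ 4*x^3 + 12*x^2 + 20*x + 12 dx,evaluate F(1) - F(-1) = 32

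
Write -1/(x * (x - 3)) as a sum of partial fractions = -1/(3*(x - 3)) + 1/(3*x)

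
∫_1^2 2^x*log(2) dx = 2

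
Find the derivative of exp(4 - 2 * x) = -2*exp(4 - 2*x)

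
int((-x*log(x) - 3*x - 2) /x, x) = -(x + 2)*(log(x) + 2) + C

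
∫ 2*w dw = w^2 + C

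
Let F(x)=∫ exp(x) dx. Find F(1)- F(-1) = E - exp(-1)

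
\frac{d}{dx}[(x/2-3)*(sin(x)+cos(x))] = -x*sin(x)/2 + x*cos(x)/2 + 7*sin(x)/2 - 5*cos(x)/2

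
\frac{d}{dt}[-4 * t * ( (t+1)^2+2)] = -12*t^2 - 16*t - 12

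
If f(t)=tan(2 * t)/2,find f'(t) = cos(2*t)^(-2)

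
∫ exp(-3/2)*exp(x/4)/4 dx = exp(x/4 - 3/2) + C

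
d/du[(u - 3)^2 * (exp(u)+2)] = u^2*exp(u) - 4*u*exp(u) + 4*u + 3*exp(u) - 12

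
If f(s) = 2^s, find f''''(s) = 2^s*log(2)^4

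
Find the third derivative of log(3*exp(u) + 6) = (-2*exp(2*u) + 4*exp(u))/(exp(3*u) + 6*exp(2*u) + 12*exp(u) + 8)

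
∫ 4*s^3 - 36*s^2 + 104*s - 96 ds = s^4 - 12*s^3 + 52*s^2 - 96*s + C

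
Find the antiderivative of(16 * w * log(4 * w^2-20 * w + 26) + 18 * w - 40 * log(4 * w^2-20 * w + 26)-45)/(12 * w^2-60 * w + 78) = (4*log((2*w - 5)^2 + 1) + 9)*log((2*w - 5)^2 + 1)/12 + C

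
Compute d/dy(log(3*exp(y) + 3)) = exp(y)/(exp(y) + 1)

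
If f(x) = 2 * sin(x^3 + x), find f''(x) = -18*x^4*sin(x^3 + x) - 12*x^2*sin(x^3 + x) + 12*x*cos(x^3 + x) - 2*sin(x^3 + x)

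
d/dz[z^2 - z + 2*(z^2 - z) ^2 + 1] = 8*z^3 - 12*z^2 + 6*z - 1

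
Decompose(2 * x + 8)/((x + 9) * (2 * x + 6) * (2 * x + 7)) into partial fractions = -2/(11*(2*x + 7)) - 5/(66*(x + 9)) + 1/(6*(x + 3))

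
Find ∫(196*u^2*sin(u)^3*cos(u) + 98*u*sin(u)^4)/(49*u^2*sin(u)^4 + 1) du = log(49*u^2*sin(u)^4 + 1) + C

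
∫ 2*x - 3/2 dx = x^2 - 3*x/2 + C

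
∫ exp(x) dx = exp(x) + C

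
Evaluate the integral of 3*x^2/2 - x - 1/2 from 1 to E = -exp(2)/2 - E/2 + 1/2 + exp(3)/2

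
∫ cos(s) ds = sin(s) + C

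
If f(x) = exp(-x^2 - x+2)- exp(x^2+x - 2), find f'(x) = (-2*x*exp(2*x^2 + 2*x - 4) - 2*x - exp(2*x^2 + 2*x - 4) - 1)*exp(-x^2 - x + 2)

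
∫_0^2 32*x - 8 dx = 48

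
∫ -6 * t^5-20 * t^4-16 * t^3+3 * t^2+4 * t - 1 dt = -t^6 - 4*t^5 - 4*t^4 + t^3 + 2*t^2 - t + C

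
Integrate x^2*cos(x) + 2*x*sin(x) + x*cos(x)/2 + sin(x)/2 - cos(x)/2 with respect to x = (x^2 + x/2 - 1/2)*sin(x) + C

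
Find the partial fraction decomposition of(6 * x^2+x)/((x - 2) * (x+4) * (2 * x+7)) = -280/(11*(2*x + 7)) + 46/(3*(x + 4)) + 13/(33*(x - 2))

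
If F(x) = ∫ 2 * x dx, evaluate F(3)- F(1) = 8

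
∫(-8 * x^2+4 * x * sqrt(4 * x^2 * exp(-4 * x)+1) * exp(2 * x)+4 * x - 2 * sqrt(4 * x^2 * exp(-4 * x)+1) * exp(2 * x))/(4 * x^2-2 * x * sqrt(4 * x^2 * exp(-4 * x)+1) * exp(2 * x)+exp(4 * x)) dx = log(-2*x*exp(-2*x) + sqrt(4*x^2*exp(-4*x) + 1)) + C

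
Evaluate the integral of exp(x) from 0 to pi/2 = -1 + exp(pi/2)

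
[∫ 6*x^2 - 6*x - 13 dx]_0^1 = -14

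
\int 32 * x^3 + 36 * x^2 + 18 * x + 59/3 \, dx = 8*x^4 + 12*x^3 + 9*x^2 + 59*x/3 + C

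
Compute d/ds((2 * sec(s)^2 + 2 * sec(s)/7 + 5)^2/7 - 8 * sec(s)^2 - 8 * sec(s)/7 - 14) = 4*(-63 - 880/cos(s) + 42/cos(s)^2 + 196/cos(s)^3)*sin(s)/(343*cos(s)^2)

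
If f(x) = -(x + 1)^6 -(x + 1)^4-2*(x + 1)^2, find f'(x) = -6*x^5 - 30*x^4 - 64*x^3 - 72*x^2 - 46*x - 14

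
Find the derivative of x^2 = 2*x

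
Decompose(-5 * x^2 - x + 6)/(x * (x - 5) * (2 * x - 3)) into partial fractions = 9/(7*(2*x - 3)) - 124/(35*(x - 5)) + 2/(5*x)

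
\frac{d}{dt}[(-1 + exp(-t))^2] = (2*exp(t) - 2)*exp(-2*t)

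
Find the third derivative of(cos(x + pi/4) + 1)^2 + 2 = 2*sin(x + pi/4) + 4*cos(2*x)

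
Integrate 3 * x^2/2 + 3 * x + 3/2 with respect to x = x^3/2 + 3*x^2/2 + 3*x/2 + C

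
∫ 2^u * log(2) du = 2^u + C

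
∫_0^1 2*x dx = 1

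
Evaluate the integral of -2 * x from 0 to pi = -pi^2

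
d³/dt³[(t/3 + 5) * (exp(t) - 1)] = t*exp(t)/3 + 6*exp(t)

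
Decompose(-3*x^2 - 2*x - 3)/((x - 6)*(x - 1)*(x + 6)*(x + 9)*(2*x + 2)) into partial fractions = -19/(600*(x + 9)) + 11/(280*(x + 6)) - 1/(280*(x + 1)) + 1/(175*(x - 1)) - 41/(4200*(x - 6))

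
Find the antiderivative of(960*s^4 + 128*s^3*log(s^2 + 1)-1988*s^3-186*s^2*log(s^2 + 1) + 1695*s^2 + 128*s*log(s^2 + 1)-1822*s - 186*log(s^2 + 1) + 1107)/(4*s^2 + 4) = (5*s + log(s^2 + 1) - 2)*(6*s + 16*(2*s - 3)^2 + 3)/4 + C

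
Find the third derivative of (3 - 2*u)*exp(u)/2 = -u*exp(u) - 3*exp(u)/2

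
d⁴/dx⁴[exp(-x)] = exp(-x)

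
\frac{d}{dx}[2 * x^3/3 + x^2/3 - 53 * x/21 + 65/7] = 2*x^2 + 2*x/3 - 53/21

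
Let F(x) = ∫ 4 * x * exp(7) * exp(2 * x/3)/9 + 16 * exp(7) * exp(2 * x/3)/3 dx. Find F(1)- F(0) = -7*exp(7) + 23*exp(23/3)/3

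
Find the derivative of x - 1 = 1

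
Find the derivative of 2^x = 2^x*log(2)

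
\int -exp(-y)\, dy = exp(-y) + C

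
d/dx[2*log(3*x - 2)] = 6/(3*x - 2)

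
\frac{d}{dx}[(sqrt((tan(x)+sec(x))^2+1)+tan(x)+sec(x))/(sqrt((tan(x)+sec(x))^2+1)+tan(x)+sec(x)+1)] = (sqrt(2)*sqrt((sin(x) + 1)/cos(x)^2)*cos(x) + sin(x) + 1)/(2*(sqrt(2)*sqrt((sin(x) + 1)/cos(x)^2)*cos(x)^2 + 2*sqrt(2)*sqrt((sin(x) + 1)/cos(x)^2)*cos(x) + 2*sqrt(2)*sin(x + pi/4) + 2))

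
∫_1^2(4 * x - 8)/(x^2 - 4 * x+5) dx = -2*log(2)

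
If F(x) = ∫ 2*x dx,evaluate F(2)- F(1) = 3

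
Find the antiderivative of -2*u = -u^2 + C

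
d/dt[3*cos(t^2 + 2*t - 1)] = -6*(t + 1)*sin(t^2 + 2*t - 1)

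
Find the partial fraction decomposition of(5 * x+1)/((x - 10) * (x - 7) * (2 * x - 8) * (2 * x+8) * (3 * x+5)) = 297/(216580*(3*x + 5)) - 19/(34496*(x + 4)) + 7/(3264*(x - 4)) - 1/(286*(x - 7)) + 17/(11760*(x - 10))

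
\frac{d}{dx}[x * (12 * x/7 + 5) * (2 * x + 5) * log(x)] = 72*x^2*log(x)/7 + 24*x^2/7 + 260*x*log(x)/7 + 130*x/7 + 25*log(x) + 25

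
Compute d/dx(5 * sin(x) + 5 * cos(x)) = -5*sin(x) + 5*cos(x)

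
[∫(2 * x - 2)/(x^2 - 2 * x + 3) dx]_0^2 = 0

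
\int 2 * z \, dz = z^2 + C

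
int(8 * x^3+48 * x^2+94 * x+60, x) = 2*x^4 + 16*x^3 + 47*x^2 + 60*x + C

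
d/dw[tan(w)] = cos(w)^(-2)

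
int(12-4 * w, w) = -2*w^2 + 12*w + C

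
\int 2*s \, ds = s^2 + C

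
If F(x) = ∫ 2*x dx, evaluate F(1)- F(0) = 1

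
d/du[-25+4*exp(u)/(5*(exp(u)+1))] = 4*exp(u)/(5*exp(2*u) + 10*exp(u) + 5)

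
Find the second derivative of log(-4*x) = -1/x^2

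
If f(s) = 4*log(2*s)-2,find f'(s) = 4/s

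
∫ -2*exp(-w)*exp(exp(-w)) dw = 2*exp(exp(-w)) + C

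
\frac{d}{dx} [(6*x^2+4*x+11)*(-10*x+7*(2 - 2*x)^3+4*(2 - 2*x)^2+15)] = -1680*x^4 + 3520*x^3 - 3420*x^2 + 3412*x - 1962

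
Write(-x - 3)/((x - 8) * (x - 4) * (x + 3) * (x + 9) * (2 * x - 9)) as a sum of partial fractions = 8/(189*(2*x - 9)) + 1/(5967*(x + 9)) - 1/(52*(x - 4)) - 1/(476*(x - 8))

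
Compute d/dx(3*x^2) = 6*x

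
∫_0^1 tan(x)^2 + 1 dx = tan(1)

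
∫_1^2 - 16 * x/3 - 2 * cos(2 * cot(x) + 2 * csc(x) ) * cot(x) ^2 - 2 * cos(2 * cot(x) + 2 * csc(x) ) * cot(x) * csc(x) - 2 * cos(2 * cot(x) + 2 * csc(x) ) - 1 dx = -9 - sin(2*cot(1) + 2*csc(1)) + sin(2*cot(2) + 2*csc(2))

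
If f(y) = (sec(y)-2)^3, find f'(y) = 3*(2*cos(y) - 1)^2*sin(y)/cos(y)^4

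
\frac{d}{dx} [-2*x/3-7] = -2/3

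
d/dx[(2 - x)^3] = -3*x^2 + 12*x - 12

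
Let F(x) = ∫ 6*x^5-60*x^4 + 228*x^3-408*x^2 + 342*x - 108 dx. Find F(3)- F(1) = 0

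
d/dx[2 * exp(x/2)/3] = exp(x/2)/3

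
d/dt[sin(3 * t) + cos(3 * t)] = -3*sin(3*t) + 3*cos(3*t)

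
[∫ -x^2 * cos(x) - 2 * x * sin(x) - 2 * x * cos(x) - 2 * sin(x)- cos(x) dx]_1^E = -(1 + E)^2*sin(E) + 4*sin(1)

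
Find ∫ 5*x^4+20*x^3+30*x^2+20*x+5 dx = x^5 + 5*x^4 + 10*x^3 + 10*x^2 + 5*x + C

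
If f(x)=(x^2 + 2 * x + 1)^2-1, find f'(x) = 4*x^3 + 12*x^2 + 12*x + 4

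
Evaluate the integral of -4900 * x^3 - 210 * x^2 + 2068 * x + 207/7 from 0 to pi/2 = -25*(-3 + pi/10 + 7*pi^2/4)^2 - 15*pi^2/4 - 3*pi/14 + 225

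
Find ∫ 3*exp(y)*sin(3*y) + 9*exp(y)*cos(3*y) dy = 3*exp(y)*sin(3*y) + C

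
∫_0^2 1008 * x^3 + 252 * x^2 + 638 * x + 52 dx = 6084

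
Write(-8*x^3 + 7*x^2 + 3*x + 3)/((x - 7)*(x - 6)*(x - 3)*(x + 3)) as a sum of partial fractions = -91/(180*(x + 3)) - 47/(24*(x - 3)) + 485/(9*(x - 6)) - 2377/(40*(x - 7))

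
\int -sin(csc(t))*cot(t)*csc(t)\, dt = -cos(csc(t)) + C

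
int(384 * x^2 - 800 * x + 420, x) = 128*x^3 - 400*x^2 + 420*x + C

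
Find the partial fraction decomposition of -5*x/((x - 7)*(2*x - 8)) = 10/(3*(x - 4)) - 35/(6*(x - 7))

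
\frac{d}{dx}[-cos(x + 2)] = sin(x + 2)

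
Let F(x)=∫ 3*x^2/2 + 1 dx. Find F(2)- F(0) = 6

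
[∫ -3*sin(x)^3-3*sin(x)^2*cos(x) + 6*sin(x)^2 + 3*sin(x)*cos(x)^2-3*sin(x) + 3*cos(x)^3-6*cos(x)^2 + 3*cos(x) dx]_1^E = (-1 + cos(E) + sin(E))^3 - (-1 + cos(1) + sin(1))^3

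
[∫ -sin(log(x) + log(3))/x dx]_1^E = cos(log(3*E)) - cos(log(3))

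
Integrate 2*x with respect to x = x^2 + C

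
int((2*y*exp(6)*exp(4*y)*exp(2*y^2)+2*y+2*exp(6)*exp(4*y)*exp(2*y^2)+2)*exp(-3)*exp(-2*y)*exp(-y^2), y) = 2*sinh(y^2 + 2*y + 3) + C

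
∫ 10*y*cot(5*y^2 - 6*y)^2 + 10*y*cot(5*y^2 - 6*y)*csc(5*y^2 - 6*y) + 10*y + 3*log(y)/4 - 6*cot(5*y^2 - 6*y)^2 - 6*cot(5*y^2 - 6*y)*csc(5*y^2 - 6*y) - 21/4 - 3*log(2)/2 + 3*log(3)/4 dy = 3*y*log(3*y/4)/4 - cot(y*(5*y - 6)) - csc(y*(5*y - 6)) + C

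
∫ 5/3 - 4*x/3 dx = -2*x^2/3 + 5*x/3 + C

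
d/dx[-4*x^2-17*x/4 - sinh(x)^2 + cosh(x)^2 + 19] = -8*x - 17/4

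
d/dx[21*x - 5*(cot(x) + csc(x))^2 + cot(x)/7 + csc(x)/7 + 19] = 21 - 10/sin(x) - cos(x)/(7*sin(x)^2) - 1/(7*sin(x)^2) + 20*cos(x)/sin(x)^3 + 20/sin(x)^3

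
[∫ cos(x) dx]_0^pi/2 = 1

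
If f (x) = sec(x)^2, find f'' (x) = -4/cos(x)^2 + 6/cos(x)^4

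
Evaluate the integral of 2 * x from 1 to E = -1 + exp(2)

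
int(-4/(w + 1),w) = -4*log(w + 1) + C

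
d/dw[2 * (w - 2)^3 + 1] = 6*w^2 - 24*w + 24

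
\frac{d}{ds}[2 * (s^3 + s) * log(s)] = 6*s^2*log(s) + 2*s^2 + 2*log(s) + 2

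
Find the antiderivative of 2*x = x^2 + C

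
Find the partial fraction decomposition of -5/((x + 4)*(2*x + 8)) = -5/(2*(x + 4)^2)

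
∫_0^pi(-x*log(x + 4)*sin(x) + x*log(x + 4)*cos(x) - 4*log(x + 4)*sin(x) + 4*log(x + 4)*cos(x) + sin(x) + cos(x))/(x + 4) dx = -log(pi + 4) - log(4)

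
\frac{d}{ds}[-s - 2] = -1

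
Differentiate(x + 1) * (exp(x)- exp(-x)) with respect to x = (x*exp(2*x) + x + 2*exp(2*x))*exp(-x)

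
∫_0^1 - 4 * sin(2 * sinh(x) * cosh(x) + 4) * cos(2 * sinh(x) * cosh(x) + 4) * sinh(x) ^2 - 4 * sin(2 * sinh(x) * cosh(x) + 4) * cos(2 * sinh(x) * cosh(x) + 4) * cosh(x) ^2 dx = cos(4*(sinh(1)*cosh(1) + 2))/2 - cos(8)/2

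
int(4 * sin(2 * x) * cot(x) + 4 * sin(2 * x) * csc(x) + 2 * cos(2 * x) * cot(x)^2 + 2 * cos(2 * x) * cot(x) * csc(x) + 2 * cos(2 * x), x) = -2*(cot(x) + csc(x))*cos(2*x) + C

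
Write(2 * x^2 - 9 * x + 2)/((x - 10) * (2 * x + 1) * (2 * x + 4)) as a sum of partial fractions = -2/(9*(2*x + 1)) + 7/(18*(x + 2)) + 2/(9*(x - 10))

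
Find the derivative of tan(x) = cos(x)^(-2)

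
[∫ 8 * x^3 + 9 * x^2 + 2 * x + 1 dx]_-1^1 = 8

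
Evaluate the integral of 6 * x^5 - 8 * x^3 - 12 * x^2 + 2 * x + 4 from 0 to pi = -4 + (-pi - 2 + pi^3)^2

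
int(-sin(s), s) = cos(s) + C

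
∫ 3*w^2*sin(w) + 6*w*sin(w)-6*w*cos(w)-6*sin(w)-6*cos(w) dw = (-3*w^2 - 6*w + 6)*cos(w) + C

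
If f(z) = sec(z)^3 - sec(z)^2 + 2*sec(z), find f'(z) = (2 - 2/cos(z) + 3/cos(z)^2)*sin(z)/cos(z)^2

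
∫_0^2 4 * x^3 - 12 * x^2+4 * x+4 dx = 0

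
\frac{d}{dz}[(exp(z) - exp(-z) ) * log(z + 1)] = (z*exp(2*z)*log(z + 1) + z*log(z + 1) + exp(2*z)*log(z + 1) + exp(2*z) + log(z + 1) - 1)/(z*exp(z) + exp(z))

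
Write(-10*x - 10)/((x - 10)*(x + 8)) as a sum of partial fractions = -35/(9*(x + 8)) - 55/(9*(x - 10))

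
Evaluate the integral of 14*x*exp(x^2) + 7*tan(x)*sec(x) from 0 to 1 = -14 + 7/cos(1) + 7*E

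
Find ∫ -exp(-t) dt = exp(-t) + C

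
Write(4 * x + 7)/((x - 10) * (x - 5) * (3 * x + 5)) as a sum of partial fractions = 3/(700*(3*x + 5)) - 27/(100*(x - 5)) + 47/(175*(x - 10))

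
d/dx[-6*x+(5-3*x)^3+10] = -81*x^2 + 270*x - 231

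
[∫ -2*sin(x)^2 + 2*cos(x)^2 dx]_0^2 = sin(4)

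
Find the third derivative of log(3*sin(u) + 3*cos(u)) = 2*cos(u + pi/4)/sin(u + pi/4)^3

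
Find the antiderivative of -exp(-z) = exp(-z) + C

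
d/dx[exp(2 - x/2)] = -exp(2 - x/2)/2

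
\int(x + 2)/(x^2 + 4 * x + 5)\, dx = log((x + 2)^2 + 1)/2 + C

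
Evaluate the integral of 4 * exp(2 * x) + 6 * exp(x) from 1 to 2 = -2*(1 + E)^2 - 2*E + 2*exp(2) + 2*(1 + exp(2))^2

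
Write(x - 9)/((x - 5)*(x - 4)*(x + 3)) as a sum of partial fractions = -3/(14*(x + 3)) + 5/(7*(x - 4)) - 1/(2*(x - 5))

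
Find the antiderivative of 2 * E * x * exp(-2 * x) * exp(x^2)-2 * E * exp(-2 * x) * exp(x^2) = exp((x - 1)^2) + C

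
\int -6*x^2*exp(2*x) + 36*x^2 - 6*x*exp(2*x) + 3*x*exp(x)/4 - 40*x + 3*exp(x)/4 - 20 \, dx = x*(48*x^2 - 12*x*exp(2*x) - 80*x + 3*exp(x) - 80)/4 + C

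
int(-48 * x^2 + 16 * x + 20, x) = -16*x^3 + 8*x^2 + 20*x + C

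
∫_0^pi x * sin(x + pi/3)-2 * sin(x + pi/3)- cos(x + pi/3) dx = -2 + pi/2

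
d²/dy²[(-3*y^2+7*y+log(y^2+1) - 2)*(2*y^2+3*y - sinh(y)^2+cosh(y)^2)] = 2*(-36*y^6 + 15*y^5 + 2*y^4*log(y^2 + 1) - 52*y^4 + 33*y^3 + 4*y^2*log(y^2 + 1) + y^2 + 24*y + 2*log(y^2 + 1) + 15)/(y^4 + 2*y^2 + 1)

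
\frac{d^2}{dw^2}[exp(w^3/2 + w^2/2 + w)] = 9*w^4*exp(w^3/2 + w^2/2 + w)/4 + 3*w^3*exp(w^3/2 + w^2/2 + w) + 4*w^2*exp(w^3/2 + w^2/2 + w) + 5*w*exp(w^3/2 + w^2/2 + w) + 2*exp(w^3/2 + w^2/2 + w)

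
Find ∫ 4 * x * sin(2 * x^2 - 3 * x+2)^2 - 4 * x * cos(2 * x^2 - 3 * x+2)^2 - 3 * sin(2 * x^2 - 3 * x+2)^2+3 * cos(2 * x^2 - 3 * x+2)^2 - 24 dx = -24*x - sin(4*x^2 - 6*x + 4)/2 + C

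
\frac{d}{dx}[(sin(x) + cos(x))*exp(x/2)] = (-sin(x) + 3*cos(x))*exp(x/2)/2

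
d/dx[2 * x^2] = 4*x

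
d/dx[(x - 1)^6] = 6*x^5 - 30*x^4 + 60*x^3 - 60*x^2 + 30*x - 6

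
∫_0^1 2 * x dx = 1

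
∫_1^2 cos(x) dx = -sin(1) + sin(2)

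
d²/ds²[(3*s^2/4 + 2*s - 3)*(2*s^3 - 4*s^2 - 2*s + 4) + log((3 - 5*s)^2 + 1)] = (750*s^7 - 1500*s^6 - 1365*s^5 + 6082*s^4 - 6696*s^3 + 3462*s^2 - 840*s + 72)/(25*s^4 - 60*s^3 + 56*s^2 - 24*s + 4)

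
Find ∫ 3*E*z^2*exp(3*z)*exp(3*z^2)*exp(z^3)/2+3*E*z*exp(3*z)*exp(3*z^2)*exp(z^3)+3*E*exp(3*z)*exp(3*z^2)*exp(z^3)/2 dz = exp((z + 1)^3)/2 + C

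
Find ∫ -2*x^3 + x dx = -x^4/2 + x^2/2 + C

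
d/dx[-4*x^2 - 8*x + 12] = -8*x - 8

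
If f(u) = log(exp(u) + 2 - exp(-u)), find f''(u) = (2*exp(3*u) - 4*exp(2*u) - 2*exp(u))/(exp(4*u) + 4*exp(3*u) + 2*exp(2*u) - 4*exp(u) + 1)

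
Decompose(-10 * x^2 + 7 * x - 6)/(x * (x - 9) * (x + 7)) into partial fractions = -545/(112*(x + 7)) - 251/(48*(x - 9)) + 2/(21*x)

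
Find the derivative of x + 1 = 1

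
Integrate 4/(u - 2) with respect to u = 4*log(u - 2) + C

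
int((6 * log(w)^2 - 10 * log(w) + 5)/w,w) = 2*(log(w) - 1)^3 + (log(w) - 1)^2 + log(w) + C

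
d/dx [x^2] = 2*x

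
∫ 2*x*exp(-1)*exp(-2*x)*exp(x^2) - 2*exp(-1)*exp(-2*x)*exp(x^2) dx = exp((x - 1)^2 - 2) + C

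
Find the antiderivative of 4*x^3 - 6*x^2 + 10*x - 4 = x^4 - 2*x^3 + 5*x^2 - 4*x + C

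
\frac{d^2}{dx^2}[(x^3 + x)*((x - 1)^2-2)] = 20*x^3 - 24*x^2 - 4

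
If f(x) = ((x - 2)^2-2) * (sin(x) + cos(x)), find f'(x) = sqrt(2)*x^2*cos(x + pi/4) + 6*x*sin(x) - 2*x*cos(x) - 6*sin(x) - 2*cos(x)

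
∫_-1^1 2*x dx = 0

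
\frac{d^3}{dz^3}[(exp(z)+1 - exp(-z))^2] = (8*exp(4*z) + 2*exp(3*z) + 2*exp(z) - 8)*exp(-2*z)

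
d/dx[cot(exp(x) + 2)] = -exp(x)/sin(exp(x) + 2)^2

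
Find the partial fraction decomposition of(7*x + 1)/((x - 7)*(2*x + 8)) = 27/(22*(x + 4)) + 25/(11*(x - 7))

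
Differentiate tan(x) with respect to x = cos(x)^(-2)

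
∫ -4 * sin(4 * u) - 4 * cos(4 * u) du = -sin(4*u) + cos(4*u) + C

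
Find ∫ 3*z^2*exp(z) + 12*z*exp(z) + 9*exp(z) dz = 3*(z + 1)^2*exp(z) + C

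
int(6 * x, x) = 3*x^2 + C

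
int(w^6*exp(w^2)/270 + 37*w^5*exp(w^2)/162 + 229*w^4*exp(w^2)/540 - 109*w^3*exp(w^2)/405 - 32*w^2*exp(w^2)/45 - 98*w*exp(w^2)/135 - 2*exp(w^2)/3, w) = w*(3*w + 5)*(w^3 + 60*w^2 + 12*w - 216)*exp(w^2)/1620 + C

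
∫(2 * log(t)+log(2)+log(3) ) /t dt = log(2*t)*log(3*t) + C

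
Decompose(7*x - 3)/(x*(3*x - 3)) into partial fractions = 4/(3*(x - 1)) + 1/x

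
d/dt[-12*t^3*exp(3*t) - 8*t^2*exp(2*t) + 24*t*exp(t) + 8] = -36*t^3*exp(3*t) - 36*t^2*exp(3*t) - 16*t^2*exp(2*t) - 16*t*exp(2*t) + 24*t*exp(t) + 24*exp(t)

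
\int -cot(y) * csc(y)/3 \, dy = csc(y)/3 + C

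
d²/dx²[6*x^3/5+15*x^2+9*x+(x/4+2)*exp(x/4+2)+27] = x*exp(x/4 + 2)/64 + 36*x/5 + exp(x/4 + 2)/4 + 30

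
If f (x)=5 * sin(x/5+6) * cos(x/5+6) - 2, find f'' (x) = -2*sin(2*x/5 + 12)/5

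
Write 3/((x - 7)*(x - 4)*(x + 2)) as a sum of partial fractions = 1/(18*(x + 2)) - 1/(6*(x - 4)) + 1/(9*(x - 7))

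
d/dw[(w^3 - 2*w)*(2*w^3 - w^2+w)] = 12*w^5 - 5*w^4 - 12*w^3 + 6*w^2 - 4*w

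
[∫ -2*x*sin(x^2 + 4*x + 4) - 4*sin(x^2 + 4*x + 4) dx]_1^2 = cos(16) - cos(9)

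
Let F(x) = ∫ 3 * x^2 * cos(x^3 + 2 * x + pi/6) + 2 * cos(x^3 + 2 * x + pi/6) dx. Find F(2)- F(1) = sin(pi/6 + 12) - sin(pi/6 + 3)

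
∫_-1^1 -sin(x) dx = 0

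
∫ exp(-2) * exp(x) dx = exp(x - 2) + C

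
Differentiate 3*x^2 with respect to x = 6*x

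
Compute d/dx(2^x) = 2^x*log(2)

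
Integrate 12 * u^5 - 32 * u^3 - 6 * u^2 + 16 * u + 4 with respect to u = 2*u^6 - 8*u^4 - 2*u^3 + 8*u^2 + 4*u + C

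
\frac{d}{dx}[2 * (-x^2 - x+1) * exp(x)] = -2*x^2*exp(x) - 6*x*exp(x)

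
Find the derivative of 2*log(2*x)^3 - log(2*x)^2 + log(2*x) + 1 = (6*log(x)^2 - 2*log(x) + 12*log(2)*log(x) - 2*log(2) + 1 + 6*log(2)^2)/x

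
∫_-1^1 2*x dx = 0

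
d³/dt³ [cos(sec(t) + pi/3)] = (sin(pi/3 + 1/cos(t)) - 7*sin(pi/3 + 1/cos(t))/cos(t)^2 + sin(pi/3 + 1/cos(t))/cos(t)^4 + 3*cos(pi/3 + 1/cos(t))/cos(t) - 6*cos(pi/3 + 1/cos(t))/cos(t)^3)*sin(t)/cos(t)^2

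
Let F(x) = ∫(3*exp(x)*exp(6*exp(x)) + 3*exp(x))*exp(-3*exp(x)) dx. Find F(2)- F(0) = -exp(3) - exp(-3*exp(2)) + exp(-3) + exp(3*exp(2))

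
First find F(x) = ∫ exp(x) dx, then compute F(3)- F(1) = -E + exp(3)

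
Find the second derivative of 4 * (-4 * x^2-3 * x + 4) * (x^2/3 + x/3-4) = -64*x^2 - 56*x + 392/3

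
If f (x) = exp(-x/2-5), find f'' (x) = exp(-x/2 - 5)/4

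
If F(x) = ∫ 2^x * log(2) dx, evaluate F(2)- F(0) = 3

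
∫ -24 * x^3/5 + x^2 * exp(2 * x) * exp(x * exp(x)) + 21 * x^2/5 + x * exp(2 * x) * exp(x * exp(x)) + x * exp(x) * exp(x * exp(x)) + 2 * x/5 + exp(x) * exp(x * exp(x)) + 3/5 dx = -x*((2*x - 3)*(3*x^2 + x + 1) - 5*exp(x*(exp(x) + 1)))/5 + C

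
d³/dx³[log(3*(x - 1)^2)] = 4/(x^3 - 3*x^2 + 3*x - 1)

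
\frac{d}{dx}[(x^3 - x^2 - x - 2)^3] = 9*x^8 - 24*x^7 - 6*x^5 + 60*x^4 + 12*x^3 - 3*x^2 - 36*x - 12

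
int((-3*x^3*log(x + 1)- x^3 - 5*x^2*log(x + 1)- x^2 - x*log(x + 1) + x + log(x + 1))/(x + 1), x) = x*(-x^2 - x + 1)*log(x + 1) + C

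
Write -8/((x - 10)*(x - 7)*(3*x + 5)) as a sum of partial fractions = -36/(455*(3*x + 5)) + 4/(39*(x - 7)) - 8/(105*(x - 10))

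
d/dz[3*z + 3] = 3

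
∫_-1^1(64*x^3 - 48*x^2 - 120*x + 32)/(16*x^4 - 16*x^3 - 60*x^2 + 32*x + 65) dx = -log(5) + log(37)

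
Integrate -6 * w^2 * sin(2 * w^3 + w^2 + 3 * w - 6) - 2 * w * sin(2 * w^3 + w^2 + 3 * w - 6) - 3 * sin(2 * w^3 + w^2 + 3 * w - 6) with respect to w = cos(2*w^3 + w^2 + 3*w - 6) + C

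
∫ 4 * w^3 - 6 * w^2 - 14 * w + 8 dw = w^4 - 2*w^3 - 7*w^2 + 8*w + C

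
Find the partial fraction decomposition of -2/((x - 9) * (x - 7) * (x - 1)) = -1/(24*(x - 1)) + 1/(6*(x - 7)) - 1/(8*(x - 9))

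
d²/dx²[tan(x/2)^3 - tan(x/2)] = 3*tan(x/2)^5 + 4*tan(x/2)^3 + tan(x/2)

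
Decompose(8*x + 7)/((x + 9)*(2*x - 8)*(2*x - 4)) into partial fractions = -5/(44*(x + 9)) - 23/(88*(x - 2)) + 3/(8*(x - 4))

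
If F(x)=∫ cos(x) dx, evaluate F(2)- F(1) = -sin(1) + sin(2)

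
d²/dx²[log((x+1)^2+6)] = (-2*x^2 - 4*x + 10)/(x^4 + 4*x^3 + 18*x^2 + 28*x + 49)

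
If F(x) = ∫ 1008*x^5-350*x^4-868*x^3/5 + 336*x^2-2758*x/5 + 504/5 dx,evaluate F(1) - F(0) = -42/5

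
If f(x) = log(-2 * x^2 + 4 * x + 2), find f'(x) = (2*x - 2)/(x^2 - 2*x - 1)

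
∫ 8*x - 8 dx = 4*x^2 - 8*x + C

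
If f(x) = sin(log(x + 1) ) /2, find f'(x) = cos(log(x + 1))/(2*x + 2)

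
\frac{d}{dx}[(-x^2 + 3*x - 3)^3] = -6*x^5 + 45*x^4 - 144*x^3 + 243*x^2 - 216*x + 81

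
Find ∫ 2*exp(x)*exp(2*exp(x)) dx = exp(2*exp(x)) + C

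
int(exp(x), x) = exp(x) + C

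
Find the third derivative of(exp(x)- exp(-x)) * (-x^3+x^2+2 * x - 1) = (-x^3*exp(2*x) - x^3 - 8*x^2*exp(2*x) + 10*x^2 - 10*x*exp(2*x) - 22*x + 5*exp(2*x) + 5)*exp(-x)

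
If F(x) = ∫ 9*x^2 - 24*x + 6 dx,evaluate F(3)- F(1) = -6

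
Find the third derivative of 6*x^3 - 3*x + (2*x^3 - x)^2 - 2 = 480*x^3 - 96*x + 36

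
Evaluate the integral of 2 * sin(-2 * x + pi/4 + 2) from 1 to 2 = -sqrt(2)/2 + sin(pi/4 + 2)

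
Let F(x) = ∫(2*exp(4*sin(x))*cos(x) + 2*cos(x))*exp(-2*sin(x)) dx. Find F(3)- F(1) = -exp(2*sin(1)) - exp(-2*sin(3)) + exp(-2*sin(1)) + exp(2*sin(3))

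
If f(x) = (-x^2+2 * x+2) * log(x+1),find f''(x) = (-2*x^2*log(x + 1) - 3*x^2 - 4*x*log(x + 1) - 2*x - 2*log(x + 1) + 2)/(x^2 + 2*x + 1)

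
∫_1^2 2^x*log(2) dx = 2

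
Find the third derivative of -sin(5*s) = 125*cos(5*s)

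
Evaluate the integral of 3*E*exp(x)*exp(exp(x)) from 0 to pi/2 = -3*exp(2) + 3*exp(1 + exp(pi/2))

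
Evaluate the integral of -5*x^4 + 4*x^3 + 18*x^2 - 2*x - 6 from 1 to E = (-exp(2) + 2 + 2*E)*(-2*E - 1 + exp(2) + exp(3)) + 3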